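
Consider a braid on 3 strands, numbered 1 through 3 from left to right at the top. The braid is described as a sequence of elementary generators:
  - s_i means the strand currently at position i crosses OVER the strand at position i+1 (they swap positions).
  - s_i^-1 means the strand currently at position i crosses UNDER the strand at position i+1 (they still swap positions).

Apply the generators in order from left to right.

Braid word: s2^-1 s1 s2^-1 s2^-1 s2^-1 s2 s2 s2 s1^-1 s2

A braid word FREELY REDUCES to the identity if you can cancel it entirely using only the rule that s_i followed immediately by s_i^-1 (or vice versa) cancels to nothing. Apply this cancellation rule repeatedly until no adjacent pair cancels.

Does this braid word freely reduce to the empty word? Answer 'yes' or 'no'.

Gen 1 (s2^-1): push. Stack: [s2^-1]
Gen 2 (s1): push. Stack: [s2^-1 s1]
Gen 3 (s2^-1): push. Stack: [s2^-1 s1 s2^-1]
Gen 4 (s2^-1): push. Stack: [s2^-1 s1 s2^-1 s2^-1]
Gen 5 (s2^-1): push. Stack: [s2^-1 s1 s2^-1 s2^-1 s2^-1]
Gen 6 (s2): cancels prior s2^-1. Stack: [s2^-1 s1 s2^-1 s2^-1]
Gen 7 (s2): cancels prior s2^-1. Stack: [s2^-1 s1 s2^-1]
Gen 8 (s2): cancels prior s2^-1. Stack: [s2^-1 s1]
Gen 9 (s1^-1): cancels prior s1. Stack: [s2^-1]
Gen 10 (s2): cancels prior s2^-1. Stack: []
Reduced word: (empty)

Answer: yes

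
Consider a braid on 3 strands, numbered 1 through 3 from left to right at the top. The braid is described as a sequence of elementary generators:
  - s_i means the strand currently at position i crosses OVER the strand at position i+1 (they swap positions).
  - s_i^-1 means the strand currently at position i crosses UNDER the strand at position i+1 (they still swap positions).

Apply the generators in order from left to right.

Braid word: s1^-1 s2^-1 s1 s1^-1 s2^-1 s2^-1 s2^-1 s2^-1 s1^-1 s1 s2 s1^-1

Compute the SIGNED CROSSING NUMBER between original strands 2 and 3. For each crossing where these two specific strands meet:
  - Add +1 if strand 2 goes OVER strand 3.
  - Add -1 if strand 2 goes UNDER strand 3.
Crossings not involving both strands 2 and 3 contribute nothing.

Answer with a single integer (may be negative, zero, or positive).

Gen 1: crossing 1x2. Both 2&3? no. Sum: 0
Gen 2: crossing 1x3. Both 2&3? no. Sum: 0
Gen 3: 2 over 3. Both 2&3? yes. Contrib: +1. Sum: 1
Gen 4: 3 under 2. Both 2&3? yes. Contrib: +1. Sum: 2
Gen 5: crossing 3x1. Both 2&3? no. Sum: 2
Gen 6: crossing 1x3. Both 2&3? no. Sum: 2
Gen 7: crossing 3x1. Both 2&3? no. Sum: 2
Gen 8: crossing 1x3. Both 2&3? no. Sum: 2
Gen 9: 2 under 3. Both 2&3? yes. Contrib: -1. Sum: 1
Gen 10: 3 over 2. Both 2&3? yes. Contrib: -1. Sum: 0
Gen 11: crossing 3x1. Both 2&3? no. Sum: 0
Gen 12: crossing 2x1. Both 2&3? no. Sum: 0

Answer: 0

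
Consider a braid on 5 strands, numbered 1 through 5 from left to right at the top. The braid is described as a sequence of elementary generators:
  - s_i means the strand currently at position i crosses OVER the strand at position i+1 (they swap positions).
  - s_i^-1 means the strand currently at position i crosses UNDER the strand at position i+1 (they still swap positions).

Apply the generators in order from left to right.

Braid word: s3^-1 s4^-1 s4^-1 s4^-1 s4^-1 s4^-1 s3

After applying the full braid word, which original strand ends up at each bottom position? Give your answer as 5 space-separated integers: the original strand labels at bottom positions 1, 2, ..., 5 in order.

Answer: 1 2 5 4 3

Derivation:
Gen 1 (s3^-1): strand 3 crosses under strand 4. Perm now: [1 2 4 3 5]
Gen 2 (s4^-1): strand 3 crosses under strand 5. Perm now: [1 2 4 5 3]
Gen 3 (s4^-1): strand 5 crosses under strand 3. Perm now: [1 2 4 3 5]
Gen 4 (s4^-1): strand 3 crosses under strand 5. Perm now: [1 2 4 5 3]
Gen 5 (s4^-1): strand 5 crosses under strand 3. Perm now: [1 2 4 3 5]
Gen 6 (s4^-1): strand 3 crosses under strand 5. Perm now: [1 2 4 5 3]
Gen 7 (s3): strand 4 crosses over strand 5. Perm now: [1 2 5 4 3]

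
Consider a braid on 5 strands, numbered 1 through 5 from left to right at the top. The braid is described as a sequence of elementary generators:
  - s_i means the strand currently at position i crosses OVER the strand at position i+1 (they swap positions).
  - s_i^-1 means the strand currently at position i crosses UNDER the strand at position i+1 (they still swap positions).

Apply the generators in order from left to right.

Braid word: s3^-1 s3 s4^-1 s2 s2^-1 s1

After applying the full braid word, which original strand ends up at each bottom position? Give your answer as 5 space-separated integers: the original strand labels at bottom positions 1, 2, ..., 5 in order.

Gen 1 (s3^-1): strand 3 crosses under strand 4. Perm now: [1 2 4 3 5]
Gen 2 (s3): strand 4 crosses over strand 3. Perm now: [1 2 3 4 5]
Gen 3 (s4^-1): strand 4 crosses under strand 5. Perm now: [1 2 3 5 4]
Gen 4 (s2): strand 2 crosses over strand 3. Perm now: [1 3 2 5 4]
Gen 5 (s2^-1): strand 3 crosses under strand 2. Perm now: [1 2 3 5 4]
Gen 6 (s1): strand 1 crosses over strand 2. Perm now: [2 1 3 5 4]

Answer: 2 1 3 5 4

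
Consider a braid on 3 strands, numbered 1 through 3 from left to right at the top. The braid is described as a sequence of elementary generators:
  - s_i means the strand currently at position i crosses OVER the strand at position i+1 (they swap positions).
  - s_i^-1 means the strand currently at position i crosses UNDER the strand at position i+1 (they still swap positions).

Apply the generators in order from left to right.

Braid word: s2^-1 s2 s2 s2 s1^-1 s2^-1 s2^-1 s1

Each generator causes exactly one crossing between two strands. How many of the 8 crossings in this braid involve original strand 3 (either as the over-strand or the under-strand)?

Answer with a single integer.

Gen 1: crossing 2x3. Involves strand 3? yes. Count so far: 1
Gen 2: crossing 3x2. Involves strand 3? yes. Count so far: 2
Gen 3: crossing 2x3. Involves strand 3? yes. Count so far: 3
Gen 4: crossing 3x2. Involves strand 3? yes. Count so far: 4
Gen 5: crossing 1x2. Involves strand 3? no. Count so far: 4
Gen 6: crossing 1x3. Involves strand 3? yes. Count so far: 5
Gen 7: crossing 3x1. Involves strand 3? yes. Count so far: 6
Gen 8: crossing 2x1. Involves strand 3? no. Count so far: 6

Answer: 6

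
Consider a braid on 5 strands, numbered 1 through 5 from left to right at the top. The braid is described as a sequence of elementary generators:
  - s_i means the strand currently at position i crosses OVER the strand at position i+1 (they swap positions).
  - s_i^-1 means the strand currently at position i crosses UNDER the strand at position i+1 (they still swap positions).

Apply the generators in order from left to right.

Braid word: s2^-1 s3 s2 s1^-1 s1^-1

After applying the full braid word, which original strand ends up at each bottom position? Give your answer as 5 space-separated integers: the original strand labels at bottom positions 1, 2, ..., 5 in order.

Gen 1 (s2^-1): strand 2 crosses under strand 3. Perm now: [1 3 2 4 5]
Gen 2 (s3): strand 2 crosses over strand 4. Perm now: [1 3 4 2 5]
Gen 3 (s2): strand 3 crosses over strand 4. Perm now: [1 4 3 2 5]
Gen 4 (s1^-1): strand 1 crosses under strand 4. Perm now: [4 1 3 2 5]
Gen 5 (s1^-1): strand 4 crosses under strand 1. Perm now: [1 4 3 2 5]

Answer: 1 4 3 2 5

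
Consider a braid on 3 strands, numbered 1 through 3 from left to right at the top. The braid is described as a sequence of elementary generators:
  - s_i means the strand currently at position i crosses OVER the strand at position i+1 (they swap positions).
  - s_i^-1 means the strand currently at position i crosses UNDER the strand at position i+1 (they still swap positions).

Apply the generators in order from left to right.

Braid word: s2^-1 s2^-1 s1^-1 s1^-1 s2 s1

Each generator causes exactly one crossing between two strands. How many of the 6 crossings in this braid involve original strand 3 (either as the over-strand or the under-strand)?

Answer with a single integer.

Gen 1: crossing 2x3. Involves strand 3? yes. Count so far: 1
Gen 2: crossing 3x2. Involves strand 3? yes. Count so far: 2
Gen 3: crossing 1x2. Involves strand 3? no. Count so far: 2
Gen 4: crossing 2x1. Involves strand 3? no. Count so far: 2
Gen 5: crossing 2x3. Involves strand 3? yes. Count so far: 3
Gen 6: crossing 1x3. Involves strand 3? yes. Count so far: 4

Answer: 4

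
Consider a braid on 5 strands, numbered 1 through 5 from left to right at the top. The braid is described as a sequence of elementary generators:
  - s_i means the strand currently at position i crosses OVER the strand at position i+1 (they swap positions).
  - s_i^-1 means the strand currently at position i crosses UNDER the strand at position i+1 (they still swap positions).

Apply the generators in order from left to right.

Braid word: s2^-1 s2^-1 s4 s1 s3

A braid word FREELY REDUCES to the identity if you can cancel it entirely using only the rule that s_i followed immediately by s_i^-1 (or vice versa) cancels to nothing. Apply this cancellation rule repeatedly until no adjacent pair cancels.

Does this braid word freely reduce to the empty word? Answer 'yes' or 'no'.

Answer: no

Derivation:
Gen 1 (s2^-1): push. Stack: [s2^-1]
Gen 2 (s2^-1): push. Stack: [s2^-1 s2^-1]
Gen 3 (s4): push. Stack: [s2^-1 s2^-1 s4]
Gen 4 (s1): push. Stack: [s2^-1 s2^-1 s4 s1]
Gen 5 (s3): push. Stack: [s2^-1 s2^-1 s4 s1 s3]
Reduced word: s2^-1 s2^-1 s4 s1 s3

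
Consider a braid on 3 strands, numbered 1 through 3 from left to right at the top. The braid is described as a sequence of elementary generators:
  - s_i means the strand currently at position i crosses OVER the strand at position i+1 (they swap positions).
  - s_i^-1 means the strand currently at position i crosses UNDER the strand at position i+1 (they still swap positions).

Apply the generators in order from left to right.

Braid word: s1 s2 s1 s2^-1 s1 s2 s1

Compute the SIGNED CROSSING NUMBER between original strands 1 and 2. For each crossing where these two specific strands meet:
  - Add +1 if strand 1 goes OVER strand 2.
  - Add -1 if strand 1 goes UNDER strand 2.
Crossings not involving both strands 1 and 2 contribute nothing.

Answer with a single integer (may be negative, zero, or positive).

Answer: 3

Derivation:
Gen 1: 1 over 2. Both 1&2? yes. Contrib: +1. Sum: 1
Gen 2: crossing 1x3. Both 1&2? no. Sum: 1
Gen 3: crossing 2x3. Both 1&2? no. Sum: 1
Gen 4: 2 under 1. Both 1&2? yes. Contrib: +1. Sum: 2
Gen 5: crossing 3x1. Both 1&2? no. Sum: 2
Gen 6: crossing 3x2. Both 1&2? no. Sum: 2
Gen 7: 1 over 2. Both 1&2? yes. Contrib: +1. Sum: 3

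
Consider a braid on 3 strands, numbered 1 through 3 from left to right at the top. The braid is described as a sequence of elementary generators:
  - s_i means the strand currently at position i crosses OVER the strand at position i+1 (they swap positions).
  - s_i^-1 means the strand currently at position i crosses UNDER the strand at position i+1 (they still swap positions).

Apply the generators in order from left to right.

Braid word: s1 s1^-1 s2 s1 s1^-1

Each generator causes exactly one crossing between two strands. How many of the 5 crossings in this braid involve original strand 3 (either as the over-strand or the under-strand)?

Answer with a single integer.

Answer: 3

Derivation:
Gen 1: crossing 1x2. Involves strand 3? no. Count so far: 0
Gen 2: crossing 2x1. Involves strand 3? no. Count so far: 0
Gen 3: crossing 2x3. Involves strand 3? yes. Count so far: 1
Gen 4: crossing 1x3. Involves strand 3? yes. Count so far: 2
Gen 5: crossing 3x1. Involves strand 3? yes. Count so far: 3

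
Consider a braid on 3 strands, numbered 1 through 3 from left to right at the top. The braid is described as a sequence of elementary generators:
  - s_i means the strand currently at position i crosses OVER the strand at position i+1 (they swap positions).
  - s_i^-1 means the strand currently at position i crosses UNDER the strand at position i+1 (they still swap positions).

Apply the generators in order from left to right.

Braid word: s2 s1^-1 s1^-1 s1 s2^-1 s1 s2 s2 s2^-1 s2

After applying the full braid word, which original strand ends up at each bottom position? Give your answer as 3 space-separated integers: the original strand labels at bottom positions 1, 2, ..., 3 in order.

Gen 1 (s2): strand 2 crosses over strand 3. Perm now: [1 3 2]
Gen 2 (s1^-1): strand 1 crosses under strand 3. Perm now: [3 1 2]
Gen 3 (s1^-1): strand 3 crosses under strand 1. Perm now: [1 3 2]
Gen 4 (s1): strand 1 crosses over strand 3. Perm now: [3 1 2]
Gen 5 (s2^-1): strand 1 crosses under strand 2. Perm now: [3 2 1]
Gen 6 (s1): strand 3 crosses over strand 2. Perm now: [2 3 1]
Gen 7 (s2): strand 3 crosses over strand 1. Perm now: [2 1 3]
Gen 8 (s2): strand 1 crosses over strand 3. Perm now: [2 3 1]
Gen 9 (s2^-1): strand 3 crosses under strand 1. Perm now: [2 1 3]
Gen 10 (s2): strand 1 crosses over strand 3. Perm now: [2 3 1]

Answer: 2 3 1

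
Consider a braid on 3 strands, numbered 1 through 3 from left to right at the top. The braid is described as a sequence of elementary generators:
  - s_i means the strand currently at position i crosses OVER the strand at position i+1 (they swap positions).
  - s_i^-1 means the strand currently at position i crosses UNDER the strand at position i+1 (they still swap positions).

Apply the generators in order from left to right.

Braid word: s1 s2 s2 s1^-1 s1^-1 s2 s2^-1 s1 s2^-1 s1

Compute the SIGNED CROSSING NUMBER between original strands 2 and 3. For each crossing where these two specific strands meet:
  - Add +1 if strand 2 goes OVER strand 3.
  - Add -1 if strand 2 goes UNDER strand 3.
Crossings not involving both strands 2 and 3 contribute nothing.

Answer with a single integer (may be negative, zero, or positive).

Answer: -1

Derivation:
Gen 1: crossing 1x2. Both 2&3? no. Sum: 0
Gen 2: crossing 1x3. Both 2&3? no. Sum: 0
Gen 3: crossing 3x1. Both 2&3? no. Sum: 0
Gen 4: crossing 2x1. Both 2&3? no. Sum: 0
Gen 5: crossing 1x2. Both 2&3? no. Sum: 0
Gen 6: crossing 1x3. Both 2&3? no. Sum: 0
Gen 7: crossing 3x1. Both 2&3? no. Sum: 0
Gen 8: crossing 2x1. Both 2&3? no. Sum: 0
Gen 9: 2 under 3. Both 2&3? yes. Contrib: -1. Sum: -1
Gen 10: crossing 1x3. Both 2&3? no. Sum: -1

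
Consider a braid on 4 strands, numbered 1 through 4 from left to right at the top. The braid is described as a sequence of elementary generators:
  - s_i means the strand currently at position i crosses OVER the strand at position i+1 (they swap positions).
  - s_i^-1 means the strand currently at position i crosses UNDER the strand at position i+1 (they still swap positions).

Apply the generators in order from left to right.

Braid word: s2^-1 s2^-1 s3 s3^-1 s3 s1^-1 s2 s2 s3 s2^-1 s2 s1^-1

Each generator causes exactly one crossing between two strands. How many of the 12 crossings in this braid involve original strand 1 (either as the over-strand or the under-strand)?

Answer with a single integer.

Gen 1: crossing 2x3. Involves strand 1? no. Count so far: 0
Gen 2: crossing 3x2. Involves strand 1? no. Count so far: 0
Gen 3: crossing 3x4. Involves strand 1? no. Count so far: 0
Gen 4: crossing 4x3. Involves strand 1? no. Count so far: 0
Gen 5: crossing 3x4. Involves strand 1? no. Count so far: 0
Gen 6: crossing 1x2. Involves strand 1? yes. Count so far: 1
Gen 7: crossing 1x4. Involves strand 1? yes. Count so far: 2
Gen 8: crossing 4x1. Involves strand 1? yes. Count so far: 3
Gen 9: crossing 4x3. Involves strand 1? no. Count so far: 3
Gen 10: crossing 1x3. Involves strand 1? yes. Count so far: 4
Gen 11: crossing 3x1. Involves strand 1? yes. Count so far: 5
Gen 12: crossing 2x1. Involves strand 1? yes. Count so far: 6

Answer: 6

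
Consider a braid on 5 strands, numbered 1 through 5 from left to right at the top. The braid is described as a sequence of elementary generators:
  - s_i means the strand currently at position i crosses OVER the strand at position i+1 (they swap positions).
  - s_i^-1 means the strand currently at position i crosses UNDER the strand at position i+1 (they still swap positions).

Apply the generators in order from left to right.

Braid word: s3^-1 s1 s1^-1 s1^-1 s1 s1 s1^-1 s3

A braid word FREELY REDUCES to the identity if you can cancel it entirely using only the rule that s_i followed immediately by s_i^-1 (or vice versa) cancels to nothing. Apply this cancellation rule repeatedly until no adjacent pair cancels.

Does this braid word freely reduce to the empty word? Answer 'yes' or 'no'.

Answer: yes

Derivation:
Gen 1 (s3^-1): push. Stack: [s3^-1]
Gen 2 (s1): push. Stack: [s3^-1 s1]
Gen 3 (s1^-1): cancels prior s1. Stack: [s3^-1]
Gen 4 (s1^-1): push. Stack: [s3^-1 s1^-1]
Gen 5 (s1): cancels prior s1^-1. Stack: [s3^-1]
Gen 6 (s1): push. Stack: [s3^-1 s1]
Gen 7 (s1^-1): cancels prior s1. Stack: [s3^-1]
Gen 8 (s3): cancels prior s3^-1. Stack: []
Reduced word: (empty)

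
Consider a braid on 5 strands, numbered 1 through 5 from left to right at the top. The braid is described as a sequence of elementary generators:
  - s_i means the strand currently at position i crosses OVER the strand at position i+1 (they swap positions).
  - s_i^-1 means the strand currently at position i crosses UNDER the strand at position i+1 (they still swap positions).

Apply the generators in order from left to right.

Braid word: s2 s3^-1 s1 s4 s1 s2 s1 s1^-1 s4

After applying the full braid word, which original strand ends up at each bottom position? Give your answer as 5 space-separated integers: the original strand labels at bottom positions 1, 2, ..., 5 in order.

Gen 1 (s2): strand 2 crosses over strand 3. Perm now: [1 3 2 4 5]
Gen 2 (s3^-1): strand 2 crosses under strand 4. Perm now: [1 3 4 2 5]
Gen 3 (s1): strand 1 crosses over strand 3. Perm now: [3 1 4 2 5]
Gen 4 (s4): strand 2 crosses over strand 5. Perm now: [3 1 4 5 2]
Gen 5 (s1): strand 3 crosses over strand 1. Perm now: [1 3 4 5 2]
Gen 6 (s2): strand 3 crosses over strand 4. Perm now: [1 4 3 5 2]
Gen 7 (s1): strand 1 crosses over strand 4. Perm now: [4 1 3 5 2]
Gen 8 (s1^-1): strand 4 crosses under strand 1. Perm now: [1 4 3 5 2]
Gen 9 (s4): strand 5 crosses over strand 2. Perm now: [1 4 3 2 5]

Answer: 1 4 3 2 5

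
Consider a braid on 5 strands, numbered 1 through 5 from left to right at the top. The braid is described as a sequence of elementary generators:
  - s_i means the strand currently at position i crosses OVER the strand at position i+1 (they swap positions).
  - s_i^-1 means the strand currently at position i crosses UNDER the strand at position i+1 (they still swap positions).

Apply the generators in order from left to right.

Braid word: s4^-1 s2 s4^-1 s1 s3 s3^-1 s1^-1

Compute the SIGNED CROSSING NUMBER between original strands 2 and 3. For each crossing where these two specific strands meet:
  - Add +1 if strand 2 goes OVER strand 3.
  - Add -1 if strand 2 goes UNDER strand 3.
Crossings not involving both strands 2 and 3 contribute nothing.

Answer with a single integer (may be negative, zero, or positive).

Gen 1: crossing 4x5. Both 2&3? no. Sum: 0
Gen 2: 2 over 3. Both 2&3? yes. Contrib: +1. Sum: 1
Gen 3: crossing 5x4. Both 2&3? no. Sum: 1
Gen 4: crossing 1x3. Both 2&3? no. Sum: 1
Gen 5: crossing 2x4. Both 2&3? no. Sum: 1
Gen 6: crossing 4x2. Both 2&3? no. Sum: 1
Gen 7: crossing 3x1. Both 2&3? no. Sum: 1

Answer: 1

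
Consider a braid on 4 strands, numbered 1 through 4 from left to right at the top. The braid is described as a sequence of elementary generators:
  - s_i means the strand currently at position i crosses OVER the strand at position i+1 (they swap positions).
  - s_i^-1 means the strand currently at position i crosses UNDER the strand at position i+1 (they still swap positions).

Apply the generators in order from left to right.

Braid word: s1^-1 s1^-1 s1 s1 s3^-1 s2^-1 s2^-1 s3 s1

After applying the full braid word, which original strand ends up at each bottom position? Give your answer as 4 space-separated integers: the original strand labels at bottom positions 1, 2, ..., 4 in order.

Answer: 2 1 3 4

Derivation:
Gen 1 (s1^-1): strand 1 crosses under strand 2. Perm now: [2 1 3 4]
Gen 2 (s1^-1): strand 2 crosses under strand 1. Perm now: [1 2 3 4]
Gen 3 (s1): strand 1 crosses over strand 2. Perm now: [2 1 3 4]
Gen 4 (s1): strand 2 crosses over strand 1. Perm now: [1 2 3 4]
Gen 5 (s3^-1): strand 3 crosses under strand 4. Perm now: [1 2 4 3]
Gen 6 (s2^-1): strand 2 crosses under strand 4. Perm now: [1 4 2 3]
Gen 7 (s2^-1): strand 4 crosses under strand 2. Perm now: [1 2 4 3]
Gen 8 (s3): strand 4 crosses over strand 3. Perm now: [1 2 3 4]
Gen 9 (s1): strand 1 crosses over strand 2. Perm now: [2 1 3 4]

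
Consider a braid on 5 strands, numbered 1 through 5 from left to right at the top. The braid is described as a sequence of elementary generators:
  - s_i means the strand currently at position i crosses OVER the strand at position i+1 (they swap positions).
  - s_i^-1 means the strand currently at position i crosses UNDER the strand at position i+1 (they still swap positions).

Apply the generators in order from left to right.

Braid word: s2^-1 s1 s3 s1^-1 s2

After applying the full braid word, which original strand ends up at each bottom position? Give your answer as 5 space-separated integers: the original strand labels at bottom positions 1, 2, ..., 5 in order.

Answer: 1 4 3 2 5

Derivation:
Gen 1 (s2^-1): strand 2 crosses under strand 3. Perm now: [1 3 2 4 5]
Gen 2 (s1): strand 1 crosses over strand 3. Perm now: [3 1 2 4 5]
Gen 3 (s3): strand 2 crosses over strand 4. Perm now: [3 1 4 2 5]
Gen 4 (s1^-1): strand 3 crosses under strand 1. Perm now: [1 3 4 2 5]
Gen 5 (s2): strand 3 crosses over strand 4. Perm now: [1 4 3 2 5]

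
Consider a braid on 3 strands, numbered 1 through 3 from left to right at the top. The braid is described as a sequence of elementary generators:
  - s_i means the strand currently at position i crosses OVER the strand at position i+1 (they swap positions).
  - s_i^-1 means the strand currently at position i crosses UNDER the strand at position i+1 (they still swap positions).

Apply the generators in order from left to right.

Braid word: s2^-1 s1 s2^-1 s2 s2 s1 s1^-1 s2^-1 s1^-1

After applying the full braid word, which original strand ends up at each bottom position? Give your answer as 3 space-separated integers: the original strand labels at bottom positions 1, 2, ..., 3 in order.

Gen 1 (s2^-1): strand 2 crosses under strand 3. Perm now: [1 3 2]
Gen 2 (s1): strand 1 crosses over strand 3. Perm now: [3 1 2]
Gen 3 (s2^-1): strand 1 crosses under strand 2. Perm now: [3 2 1]
Gen 4 (s2): strand 2 crosses over strand 1. Perm now: [3 1 2]
Gen 5 (s2): strand 1 crosses over strand 2. Perm now: [3 2 1]
Gen 6 (s1): strand 3 crosses over strand 2. Perm now: [2 3 1]
Gen 7 (s1^-1): strand 2 crosses under strand 3. Perm now: [3 2 1]
Gen 8 (s2^-1): strand 2 crosses under strand 1. Perm now: [3 1 2]
Gen 9 (s1^-1): strand 3 crosses under strand 1. Perm now: [1 3 2]

Answer: 1 3 2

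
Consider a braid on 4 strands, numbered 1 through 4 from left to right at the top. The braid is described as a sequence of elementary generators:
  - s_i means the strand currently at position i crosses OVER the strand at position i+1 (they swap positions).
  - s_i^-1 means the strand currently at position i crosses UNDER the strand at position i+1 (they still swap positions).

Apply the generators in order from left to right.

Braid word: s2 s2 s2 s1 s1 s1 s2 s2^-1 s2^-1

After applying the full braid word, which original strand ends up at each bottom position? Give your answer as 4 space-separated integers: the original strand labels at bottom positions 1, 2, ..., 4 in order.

Gen 1 (s2): strand 2 crosses over strand 3. Perm now: [1 3 2 4]
Gen 2 (s2): strand 3 crosses over strand 2. Perm now: [1 2 3 4]
Gen 3 (s2): strand 2 crosses over strand 3. Perm now: [1 3 2 4]
Gen 4 (s1): strand 1 crosses over strand 3. Perm now: [3 1 2 4]
Gen 5 (s1): strand 3 crosses over strand 1. Perm now: [1 3 2 4]
Gen 6 (s1): strand 1 crosses over strand 3. Perm now: [3 1 2 4]
Gen 7 (s2): strand 1 crosses over strand 2. Perm now: [3 2 1 4]
Gen 8 (s2^-1): strand 2 crosses under strand 1. Perm now: [3 1 2 4]
Gen 9 (s2^-1): strand 1 crosses under strand 2. Perm now: [3 2 1 4]

Answer: 3 2 1 4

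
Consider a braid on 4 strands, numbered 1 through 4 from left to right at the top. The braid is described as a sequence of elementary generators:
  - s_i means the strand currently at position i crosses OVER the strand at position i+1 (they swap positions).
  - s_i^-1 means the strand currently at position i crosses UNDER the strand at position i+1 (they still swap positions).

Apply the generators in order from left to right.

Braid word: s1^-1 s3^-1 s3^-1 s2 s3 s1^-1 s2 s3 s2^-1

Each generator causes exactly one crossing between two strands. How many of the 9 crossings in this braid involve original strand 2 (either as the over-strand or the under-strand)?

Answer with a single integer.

Gen 1: crossing 1x2. Involves strand 2? yes. Count so far: 1
Gen 2: crossing 3x4. Involves strand 2? no. Count so far: 1
Gen 3: crossing 4x3. Involves strand 2? no. Count so far: 1
Gen 4: crossing 1x3. Involves strand 2? no. Count so far: 1
Gen 5: crossing 1x4. Involves strand 2? no. Count so far: 1
Gen 6: crossing 2x3. Involves strand 2? yes. Count so far: 2
Gen 7: crossing 2x4. Involves strand 2? yes. Count so far: 3
Gen 8: crossing 2x1. Involves strand 2? yes. Count so far: 4
Gen 9: crossing 4x1. Involves strand 2? no. Count so far: 4

Answer: 4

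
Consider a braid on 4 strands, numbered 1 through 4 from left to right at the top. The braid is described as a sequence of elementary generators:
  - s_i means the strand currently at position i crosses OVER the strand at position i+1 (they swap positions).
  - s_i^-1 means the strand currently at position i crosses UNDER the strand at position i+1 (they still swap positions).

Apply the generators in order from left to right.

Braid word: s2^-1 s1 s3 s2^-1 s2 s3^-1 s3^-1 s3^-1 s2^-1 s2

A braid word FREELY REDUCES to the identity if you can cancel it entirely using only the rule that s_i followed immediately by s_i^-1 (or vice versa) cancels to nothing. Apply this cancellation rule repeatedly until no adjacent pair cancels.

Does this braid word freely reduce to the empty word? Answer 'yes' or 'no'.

Answer: no

Derivation:
Gen 1 (s2^-1): push. Stack: [s2^-1]
Gen 2 (s1): push. Stack: [s2^-1 s1]
Gen 3 (s3): push. Stack: [s2^-1 s1 s3]
Gen 4 (s2^-1): push. Stack: [s2^-1 s1 s3 s2^-1]
Gen 5 (s2): cancels prior s2^-1. Stack: [s2^-1 s1 s3]
Gen 6 (s3^-1): cancels prior s3. Stack: [s2^-1 s1]
Gen 7 (s3^-1): push. Stack: [s2^-1 s1 s3^-1]
Gen 8 (s3^-1): push. Stack: [s2^-1 s1 s3^-1 s3^-1]
Gen 9 (s2^-1): push. Stack: [s2^-1 s1 s3^-1 s3^-1 s2^-1]
Gen 10 (s2): cancels prior s2^-1. Stack: [s2^-1 s1 s3^-1 s3^-1]
Reduced word: s2^-1 s1 s3^-1 s3^-1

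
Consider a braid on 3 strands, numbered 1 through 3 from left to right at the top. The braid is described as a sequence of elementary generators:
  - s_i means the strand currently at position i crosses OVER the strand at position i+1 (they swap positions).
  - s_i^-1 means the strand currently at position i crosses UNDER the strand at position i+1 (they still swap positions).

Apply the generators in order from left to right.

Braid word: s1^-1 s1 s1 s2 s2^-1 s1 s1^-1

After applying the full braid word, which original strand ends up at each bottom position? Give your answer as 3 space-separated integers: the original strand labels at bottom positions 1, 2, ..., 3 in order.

Gen 1 (s1^-1): strand 1 crosses under strand 2. Perm now: [2 1 3]
Gen 2 (s1): strand 2 crosses over strand 1. Perm now: [1 2 3]
Gen 3 (s1): strand 1 crosses over strand 2. Perm now: [2 1 3]
Gen 4 (s2): strand 1 crosses over strand 3. Perm now: [2 3 1]
Gen 5 (s2^-1): strand 3 crosses under strand 1. Perm now: [2 1 3]
Gen 6 (s1): strand 2 crosses over strand 1. Perm now: [1 2 3]
Gen 7 (s1^-1): strand 1 crosses under strand 2. Perm now: [2 1 3]

Answer: 2 1 3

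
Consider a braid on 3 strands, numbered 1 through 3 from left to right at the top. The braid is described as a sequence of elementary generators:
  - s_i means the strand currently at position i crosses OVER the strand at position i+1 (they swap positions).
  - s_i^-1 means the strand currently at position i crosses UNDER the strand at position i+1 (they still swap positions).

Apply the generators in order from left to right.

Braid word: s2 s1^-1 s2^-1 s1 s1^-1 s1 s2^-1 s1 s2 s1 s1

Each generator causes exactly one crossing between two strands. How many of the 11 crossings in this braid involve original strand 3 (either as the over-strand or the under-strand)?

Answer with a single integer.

Answer: 9

Derivation:
Gen 1: crossing 2x3. Involves strand 3? yes. Count so far: 1
Gen 2: crossing 1x3. Involves strand 3? yes. Count so far: 2
Gen 3: crossing 1x2. Involves strand 3? no. Count so far: 2
Gen 4: crossing 3x2. Involves strand 3? yes. Count so far: 3
Gen 5: crossing 2x3. Involves strand 3? yes. Count so far: 4
Gen 6: crossing 3x2. Involves strand 3? yes. Count so far: 5
Gen 7: crossing 3x1. Involves strand 3? yes. Count so far: 6
Gen 8: crossing 2x1. Involves strand 3? no. Count so far: 6
Gen 9: crossing 2x3. Involves strand 3? yes. Count so far: 7
Gen 10: crossing 1x3. Involves strand 3? yes. Count so far: 8
Gen 11: crossing 3x1. Involves strand 3? yes. Count so far: 9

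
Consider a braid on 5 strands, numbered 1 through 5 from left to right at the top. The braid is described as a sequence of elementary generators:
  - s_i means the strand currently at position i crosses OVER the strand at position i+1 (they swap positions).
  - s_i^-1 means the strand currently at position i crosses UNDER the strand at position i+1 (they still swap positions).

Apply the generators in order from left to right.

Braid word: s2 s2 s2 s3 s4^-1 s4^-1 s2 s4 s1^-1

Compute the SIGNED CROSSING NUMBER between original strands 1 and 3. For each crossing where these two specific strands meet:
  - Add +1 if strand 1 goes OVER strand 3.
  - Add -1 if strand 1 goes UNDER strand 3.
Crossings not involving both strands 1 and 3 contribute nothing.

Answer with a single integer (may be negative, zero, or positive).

Gen 1: crossing 2x3. Both 1&3? no. Sum: 0
Gen 2: crossing 3x2. Both 1&3? no. Sum: 0
Gen 3: crossing 2x3. Both 1&3? no. Sum: 0
Gen 4: crossing 2x4. Both 1&3? no. Sum: 0
Gen 5: crossing 2x5. Both 1&3? no. Sum: 0
Gen 6: crossing 5x2. Both 1&3? no. Sum: 0
Gen 7: crossing 3x4. Both 1&3? no. Sum: 0
Gen 8: crossing 2x5. Both 1&3? no. Sum: 0
Gen 9: crossing 1x4. Both 1&3? no. Sum: 0

Answer: 0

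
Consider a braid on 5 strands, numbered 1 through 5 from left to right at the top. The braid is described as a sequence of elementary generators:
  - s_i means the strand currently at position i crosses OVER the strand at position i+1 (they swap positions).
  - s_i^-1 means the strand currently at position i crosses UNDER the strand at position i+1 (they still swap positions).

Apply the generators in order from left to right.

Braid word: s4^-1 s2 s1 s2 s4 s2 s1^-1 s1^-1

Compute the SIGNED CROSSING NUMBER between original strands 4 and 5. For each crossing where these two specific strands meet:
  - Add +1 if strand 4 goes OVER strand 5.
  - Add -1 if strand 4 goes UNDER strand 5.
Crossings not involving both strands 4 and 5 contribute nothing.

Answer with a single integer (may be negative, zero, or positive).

Gen 1: 4 under 5. Both 4&5? yes. Contrib: -1. Sum: -1
Gen 2: crossing 2x3. Both 4&5? no. Sum: -1
Gen 3: crossing 1x3. Both 4&5? no. Sum: -1
Gen 4: crossing 1x2. Both 4&5? no. Sum: -1
Gen 5: 5 over 4. Both 4&5? yes. Contrib: -1. Sum: -2
Gen 6: crossing 2x1. Both 4&5? no. Sum: -2
Gen 7: crossing 3x1. Both 4&5? no. Sum: -2
Gen 8: crossing 1x3. Both 4&5? no. Sum: -2

Answer: -2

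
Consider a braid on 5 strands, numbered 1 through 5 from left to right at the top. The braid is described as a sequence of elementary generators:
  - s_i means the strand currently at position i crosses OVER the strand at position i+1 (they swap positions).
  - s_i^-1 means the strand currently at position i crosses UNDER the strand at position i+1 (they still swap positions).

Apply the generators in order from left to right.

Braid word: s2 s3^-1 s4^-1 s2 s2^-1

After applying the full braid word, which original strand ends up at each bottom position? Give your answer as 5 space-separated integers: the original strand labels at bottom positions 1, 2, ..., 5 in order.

Gen 1 (s2): strand 2 crosses over strand 3. Perm now: [1 3 2 4 5]
Gen 2 (s3^-1): strand 2 crosses under strand 4. Perm now: [1 3 4 2 5]
Gen 3 (s4^-1): strand 2 crosses under strand 5. Perm now: [1 3 4 5 2]
Gen 4 (s2): strand 3 crosses over strand 4. Perm now: [1 4 3 5 2]
Gen 5 (s2^-1): strand 4 crosses under strand 3. Perm now: [1 3 4 5 2]

Answer: 1 3 4 5 2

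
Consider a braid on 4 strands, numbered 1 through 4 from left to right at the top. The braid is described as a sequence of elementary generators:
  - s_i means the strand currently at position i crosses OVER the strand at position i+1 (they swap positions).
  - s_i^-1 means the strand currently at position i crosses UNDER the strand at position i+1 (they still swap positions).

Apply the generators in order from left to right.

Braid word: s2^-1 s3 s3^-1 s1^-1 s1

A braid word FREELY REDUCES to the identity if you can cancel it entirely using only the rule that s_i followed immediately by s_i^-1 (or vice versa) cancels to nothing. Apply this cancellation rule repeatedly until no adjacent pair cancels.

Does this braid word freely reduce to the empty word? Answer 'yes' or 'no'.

Gen 1 (s2^-1): push. Stack: [s2^-1]
Gen 2 (s3): push. Stack: [s2^-1 s3]
Gen 3 (s3^-1): cancels prior s3. Stack: [s2^-1]
Gen 4 (s1^-1): push. Stack: [s2^-1 s1^-1]
Gen 5 (s1): cancels prior s1^-1. Stack: [s2^-1]
Reduced word: s2^-1

Answer: no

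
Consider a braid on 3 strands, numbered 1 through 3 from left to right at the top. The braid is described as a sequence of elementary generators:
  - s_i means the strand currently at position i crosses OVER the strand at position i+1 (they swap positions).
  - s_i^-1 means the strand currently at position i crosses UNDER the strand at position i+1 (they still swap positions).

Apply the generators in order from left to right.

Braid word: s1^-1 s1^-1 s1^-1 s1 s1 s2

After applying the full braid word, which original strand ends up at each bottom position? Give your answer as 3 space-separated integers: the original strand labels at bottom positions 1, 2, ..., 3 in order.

Gen 1 (s1^-1): strand 1 crosses under strand 2. Perm now: [2 1 3]
Gen 2 (s1^-1): strand 2 crosses under strand 1. Perm now: [1 2 3]
Gen 3 (s1^-1): strand 1 crosses under strand 2. Perm now: [2 1 3]
Gen 4 (s1): strand 2 crosses over strand 1. Perm now: [1 2 3]
Gen 5 (s1): strand 1 crosses over strand 2. Perm now: [2 1 3]
Gen 6 (s2): strand 1 crosses over strand 3. Perm now: [2 3 1]

Answer: 2 3 1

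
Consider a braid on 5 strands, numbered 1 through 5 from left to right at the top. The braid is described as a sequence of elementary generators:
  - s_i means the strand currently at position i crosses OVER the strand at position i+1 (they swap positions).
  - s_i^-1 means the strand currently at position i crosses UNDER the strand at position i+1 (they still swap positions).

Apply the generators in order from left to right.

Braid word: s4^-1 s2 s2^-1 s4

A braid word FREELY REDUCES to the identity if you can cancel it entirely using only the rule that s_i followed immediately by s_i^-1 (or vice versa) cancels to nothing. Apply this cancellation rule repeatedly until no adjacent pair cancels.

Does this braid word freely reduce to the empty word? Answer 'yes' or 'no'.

Answer: yes

Derivation:
Gen 1 (s4^-1): push. Stack: [s4^-1]
Gen 2 (s2): push. Stack: [s4^-1 s2]
Gen 3 (s2^-1): cancels prior s2. Stack: [s4^-1]
Gen 4 (s4): cancels prior s4^-1. Stack: []
Reduced word: (empty)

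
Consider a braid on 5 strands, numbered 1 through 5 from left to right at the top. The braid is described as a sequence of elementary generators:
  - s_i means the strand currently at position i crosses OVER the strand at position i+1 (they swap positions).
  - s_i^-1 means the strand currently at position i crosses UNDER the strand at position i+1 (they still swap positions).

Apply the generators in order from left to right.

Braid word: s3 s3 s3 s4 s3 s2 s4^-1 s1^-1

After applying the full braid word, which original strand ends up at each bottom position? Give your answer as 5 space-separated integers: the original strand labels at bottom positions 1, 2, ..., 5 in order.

Answer: 5 1 2 3 4

Derivation:
Gen 1 (s3): strand 3 crosses over strand 4. Perm now: [1 2 4 3 5]
Gen 2 (s3): strand 4 crosses over strand 3. Perm now: [1 2 3 4 5]
Gen 3 (s3): strand 3 crosses over strand 4. Perm now: [1 2 4 3 5]
Gen 4 (s4): strand 3 crosses over strand 5. Perm now: [1 2 4 5 3]
Gen 5 (s3): strand 4 crosses over strand 5. Perm now: [1 2 5 4 3]
Gen 6 (s2): strand 2 crosses over strand 5. Perm now: [1 5 2 4 3]
Gen 7 (s4^-1): strand 4 crosses under strand 3. Perm now: [1 5 2 3 4]
Gen 8 (s1^-1): strand 1 crosses under strand 5. Perm now: [5 1 2 3 4]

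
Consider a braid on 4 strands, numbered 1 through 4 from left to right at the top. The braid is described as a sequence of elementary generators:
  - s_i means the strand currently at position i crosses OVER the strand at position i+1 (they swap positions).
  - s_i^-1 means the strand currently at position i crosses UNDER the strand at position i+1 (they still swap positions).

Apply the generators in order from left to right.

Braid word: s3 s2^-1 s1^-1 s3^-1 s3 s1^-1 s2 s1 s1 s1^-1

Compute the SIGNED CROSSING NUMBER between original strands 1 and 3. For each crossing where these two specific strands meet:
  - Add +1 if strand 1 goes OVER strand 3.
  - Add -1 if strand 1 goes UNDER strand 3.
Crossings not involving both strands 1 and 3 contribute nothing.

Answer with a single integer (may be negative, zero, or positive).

Answer: 0

Derivation:
Gen 1: crossing 3x4. Both 1&3? no. Sum: 0
Gen 2: crossing 2x4. Both 1&3? no. Sum: 0
Gen 3: crossing 1x4. Both 1&3? no. Sum: 0
Gen 4: crossing 2x3. Both 1&3? no. Sum: 0
Gen 5: crossing 3x2. Both 1&3? no. Sum: 0
Gen 6: crossing 4x1. Both 1&3? no. Sum: 0
Gen 7: crossing 4x2. Both 1&3? no. Sum: 0
Gen 8: crossing 1x2. Both 1&3? no. Sum: 0
Gen 9: crossing 2x1. Both 1&3? no. Sum: 0
Gen 10: crossing 1x2. Both 1&3? no. Sum: 0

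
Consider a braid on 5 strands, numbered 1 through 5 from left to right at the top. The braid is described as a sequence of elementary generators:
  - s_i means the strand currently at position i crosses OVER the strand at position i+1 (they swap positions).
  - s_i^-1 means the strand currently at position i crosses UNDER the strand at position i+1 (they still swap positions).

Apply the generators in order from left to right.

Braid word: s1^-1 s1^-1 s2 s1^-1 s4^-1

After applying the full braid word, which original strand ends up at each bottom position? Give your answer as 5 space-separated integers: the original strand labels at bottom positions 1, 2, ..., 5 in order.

Answer: 3 1 2 5 4

Derivation:
Gen 1 (s1^-1): strand 1 crosses under strand 2. Perm now: [2 1 3 4 5]
Gen 2 (s1^-1): strand 2 crosses under strand 1. Perm now: [1 2 3 4 5]
Gen 3 (s2): strand 2 crosses over strand 3. Perm now: [1 3 2 4 5]
Gen 4 (s1^-1): strand 1 crosses under strand 3. Perm now: [3 1 2 4 5]
Gen 5 (s4^-1): strand 4 crosses under strand 5. Perm now: [3 1 2 5 4]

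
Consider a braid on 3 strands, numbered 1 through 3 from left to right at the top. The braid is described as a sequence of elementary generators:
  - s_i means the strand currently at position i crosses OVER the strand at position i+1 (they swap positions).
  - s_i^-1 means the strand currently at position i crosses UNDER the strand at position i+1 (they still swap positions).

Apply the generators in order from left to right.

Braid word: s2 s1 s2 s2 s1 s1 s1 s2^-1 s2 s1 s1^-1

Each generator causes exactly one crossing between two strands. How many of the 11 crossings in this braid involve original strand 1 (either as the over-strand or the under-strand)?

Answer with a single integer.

Answer: 8

Derivation:
Gen 1: crossing 2x3. Involves strand 1? no. Count so far: 0
Gen 2: crossing 1x3. Involves strand 1? yes. Count so far: 1
Gen 3: crossing 1x2. Involves strand 1? yes. Count so far: 2
Gen 4: crossing 2x1. Involves strand 1? yes. Count so far: 3
Gen 5: crossing 3x1. Involves strand 1? yes. Count so far: 4
Gen 6: crossing 1x3. Involves strand 1? yes. Count so far: 5
Gen 7: crossing 3x1. Involves strand 1? yes. Count so far: 6
Gen 8: crossing 3x2. Involves strand 1? no. Count so far: 6
Gen 9: crossing 2x3. Involves strand 1? no. Count so far: 6
Gen 10: crossing 1x3. Involves strand 1? yes. Count so far: 7
Gen 11: crossing 3x1. Involves strand 1? yes. Count so far: 8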